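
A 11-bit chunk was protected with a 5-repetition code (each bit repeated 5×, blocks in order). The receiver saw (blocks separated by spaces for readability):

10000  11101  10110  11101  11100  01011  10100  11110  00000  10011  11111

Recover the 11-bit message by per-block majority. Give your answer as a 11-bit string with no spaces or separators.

Block 1 (10000): 1 one → 0
Block 2 (11101): 4 ones → 1
Block 3 (10110): 3 ones → 1
Block 4 (11101): 4 ones → 1
Block 5 (11100): 3 ones → 1
Block 6 (01011): 3 ones → 1
Block 7 (10100): 2 ones → 0
Block 8 (11110): 4 ones → 1
Block 9 (00000): 0 ones → 0
Block 10 (10011): 3 ones → 1
Block 11 (11111): 5 ones → 1

01111101011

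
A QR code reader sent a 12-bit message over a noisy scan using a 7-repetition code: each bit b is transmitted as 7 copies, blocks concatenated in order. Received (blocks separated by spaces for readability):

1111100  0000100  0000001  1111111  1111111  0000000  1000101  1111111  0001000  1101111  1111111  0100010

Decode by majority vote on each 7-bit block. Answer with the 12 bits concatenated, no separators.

100110010110

Block 1 (1111100): 5 ones → 1
Block 2 (0000100): 1 one → 0
Block 3 (0000001): 1 one → 0
Block 4 (1111111): 7 ones → 1
Block 5 (1111111): 7 ones → 1
Block 6 (0000000): 0 ones → 0
Block 7 (1000101): 3 ones → 0
Block 8 (1111111): 7 ones → 1
Block 9 (0001000): 1 one → 0
Block 10 (1101111): 6 ones → 1
Block 11 (1111111): 7 ones → 1
Block 12 (0100010): 2 ones → 0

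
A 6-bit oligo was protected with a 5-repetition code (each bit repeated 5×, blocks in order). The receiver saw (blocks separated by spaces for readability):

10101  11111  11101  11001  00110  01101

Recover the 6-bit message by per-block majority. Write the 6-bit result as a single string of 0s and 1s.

111101

Block 1 (10101): 3 ones → 1
Block 2 (11111): 5 ones → 1
Block 3 (11101): 4 ones → 1
Block 4 (11001): 3 ones → 1
Block 5 (00110): 2 ones → 0
Block 6 (01101): 3 ones → 1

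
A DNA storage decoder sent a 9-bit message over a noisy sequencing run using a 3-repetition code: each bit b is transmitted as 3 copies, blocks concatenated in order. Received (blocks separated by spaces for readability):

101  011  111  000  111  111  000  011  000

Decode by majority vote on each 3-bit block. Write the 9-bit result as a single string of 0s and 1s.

Block 1 (101): 2 ones → 1
Block 2 (011): 2 ones → 1
Block 3 (111): 3 ones → 1
Block 4 (000): 0 ones → 0
Block 5 (111): 3 ones → 1
Block 6 (111): 3 ones → 1
Block 7 (000): 0 ones → 0
Block 8 (011): 2 ones → 1
Block 9 (000): 0 ones → 0

111011010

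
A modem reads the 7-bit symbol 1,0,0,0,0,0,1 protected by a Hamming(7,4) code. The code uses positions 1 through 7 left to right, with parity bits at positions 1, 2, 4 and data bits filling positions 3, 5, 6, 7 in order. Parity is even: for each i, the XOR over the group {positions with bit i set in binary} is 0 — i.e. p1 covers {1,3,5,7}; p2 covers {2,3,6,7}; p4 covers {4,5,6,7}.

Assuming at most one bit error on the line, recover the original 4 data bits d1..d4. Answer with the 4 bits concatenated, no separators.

s1 (pos 1,3,5,7): 1⊕0⊕0⊕1 = 0
s2 (pos 2,3,6,7): 0⊕0⊕0⊕1 = 1
s4 (pos 4,5,6,7): 0⊕0⊕0⊕1 = 1
Syndrome s4…s1 = 110 → error at position 6.
Flip position 6: 1000001 → 1000011
Read data bits from positions 3,5,6,7: 0011

0011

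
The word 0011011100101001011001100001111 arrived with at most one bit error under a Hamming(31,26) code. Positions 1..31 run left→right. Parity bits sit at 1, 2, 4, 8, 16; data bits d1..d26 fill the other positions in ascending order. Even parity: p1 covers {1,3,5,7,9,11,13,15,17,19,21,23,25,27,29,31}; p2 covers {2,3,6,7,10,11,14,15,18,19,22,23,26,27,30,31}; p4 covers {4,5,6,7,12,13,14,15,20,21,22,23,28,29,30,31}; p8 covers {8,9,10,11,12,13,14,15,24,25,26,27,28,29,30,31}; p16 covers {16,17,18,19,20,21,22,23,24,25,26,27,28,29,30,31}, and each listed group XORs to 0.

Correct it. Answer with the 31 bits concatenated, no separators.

0011011100101001011001110001111

s1 (pos 1,3,5,7,9,11,13,15,17,19,21,23,25,27,29,31): 0⊕1⊕0⊕1⊕0⊕1⊕1⊕0⊕0⊕1⊕0⊕1⊕0⊕0⊕1⊕1 = 0
s2 (pos 2,3,6,7,10,11,14,15,18,19,22,23,26,27,30,31): 0⊕1⊕1⊕1⊕0⊕1⊕0⊕0⊕1⊕1⊕1⊕1⊕0⊕0⊕1⊕1 = 0
s4 (pos 4,5,6,7,12,13,14,15,20,21,22,23,28,29,30,31): 1⊕0⊕1⊕1⊕0⊕1⊕0⊕0⊕0⊕0⊕1⊕1⊕1⊕1⊕1⊕1 = 0
s8 (pos 8,9,10,11,12,13,14,15,24,25,26,27,28,29,30,31): 1⊕0⊕0⊕1⊕0⊕1⊕0⊕0⊕0⊕0⊕0⊕0⊕1⊕1⊕1⊕1 = 1
s16 (pos 16,17,18,19,20,21,22,23,24,25,26,27,28,29,30,31): 1⊕0⊕1⊕1⊕0⊕0⊕1⊕1⊕0⊕0⊕0⊕0⊕1⊕1⊕1⊕1 = 1
Syndrome s16…s1 = 11000 → error at position 24.
Flip position 24: 0011011100101001011001100001111 → 0011011100101001011001110001111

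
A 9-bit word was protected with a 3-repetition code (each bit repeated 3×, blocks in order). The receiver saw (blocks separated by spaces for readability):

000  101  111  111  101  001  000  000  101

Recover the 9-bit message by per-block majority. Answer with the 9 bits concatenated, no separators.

011110001

Block 1 (000): 0 ones → 0
Block 2 (101): 2 ones → 1
Block 3 (111): 3 ones → 1
Block 4 (111): 3 ones → 1
Block 5 (101): 2 ones → 1
Block 6 (001): 1 one → 0
Block 7 (000): 0 ones → 0
Block 8 (000): 0 ones → 0
Block 9 (101): 2 ones → 1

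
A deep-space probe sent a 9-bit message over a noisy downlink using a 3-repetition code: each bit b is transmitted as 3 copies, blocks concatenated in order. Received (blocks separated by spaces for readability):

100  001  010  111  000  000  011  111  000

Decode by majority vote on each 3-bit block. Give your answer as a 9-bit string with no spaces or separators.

000100110

Block 1 (100): 1 one → 0
Block 2 (001): 1 one → 0
Block 3 (010): 1 one → 0
Block 4 (111): 3 ones → 1
Block 5 (000): 0 ones → 0
Block 6 (000): 0 ones → 0
Block 7 (011): 2 ones → 1
Block 8 (111): 3 ones → 1
Block 9 (000): 0 ones → 0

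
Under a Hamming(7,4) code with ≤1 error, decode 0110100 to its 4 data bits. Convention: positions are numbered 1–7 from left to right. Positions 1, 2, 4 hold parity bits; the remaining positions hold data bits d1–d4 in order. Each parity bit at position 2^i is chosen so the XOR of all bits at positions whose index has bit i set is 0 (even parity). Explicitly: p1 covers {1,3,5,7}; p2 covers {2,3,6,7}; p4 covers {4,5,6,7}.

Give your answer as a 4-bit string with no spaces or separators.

s1 (pos 1,3,5,7): 0⊕1⊕1⊕0 = 0
s2 (pos 2,3,6,7): 1⊕1⊕0⊕0 = 0
s4 (pos 4,5,6,7): 0⊕1⊕0⊕0 = 1
Syndrome s4…s1 = 100 → error at position 4.
Flip position 4: 0110100 → 0111100
Read data bits from positions 3,5,6,7: 1100

1100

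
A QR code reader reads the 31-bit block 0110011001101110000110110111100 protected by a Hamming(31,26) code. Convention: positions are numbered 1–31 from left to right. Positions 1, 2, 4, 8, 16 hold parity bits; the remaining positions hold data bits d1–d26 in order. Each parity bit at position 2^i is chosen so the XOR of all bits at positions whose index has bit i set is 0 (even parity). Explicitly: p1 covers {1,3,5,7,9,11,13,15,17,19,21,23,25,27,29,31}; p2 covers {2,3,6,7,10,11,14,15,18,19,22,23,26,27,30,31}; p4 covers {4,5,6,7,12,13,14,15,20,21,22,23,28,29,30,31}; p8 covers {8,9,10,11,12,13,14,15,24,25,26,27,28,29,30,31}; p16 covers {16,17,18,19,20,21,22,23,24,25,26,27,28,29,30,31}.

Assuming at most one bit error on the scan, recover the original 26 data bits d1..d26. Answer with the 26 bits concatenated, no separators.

s1 (pos 1,3,5,7,9,11,13,15,17,19,21,23,25,27,29,31): 0⊕1⊕0⊕1⊕0⊕1⊕1⊕1⊕0⊕0⊕1⊕1⊕0⊕1⊕1⊕0 = 1
s2 (pos 2,3,6,7,10,11,14,15,18,19,22,23,26,27,30,31): 1⊕1⊕1⊕1⊕1⊕1⊕1⊕1⊕0⊕0⊕0⊕1⊕1⊕1⊕0⊕0 = 1
s4 (pos 4,5,6,7,12,13,14,15,20,21,22,23,28,29,30,31): 0⊕0⊕1⊕1⊕0⊕1⊕1⊕1⊕1⊕1⊕0⊕1⊕1⊕1⊕0⊕0 = 0
s8 (pos 8,9,10,11,12,13,14,15,24,25,26,27,28,29,30,31): 0⊕0⊕1⊕1⊕0⊕1⊕1⊕1⊕1⊕0⊕1⊕1⊕1⊕1⊕0⊕0 = 0
s16 (pos 16,17,18,19,20,21,22,23,24,25,26,27,28,29,30,31): 0⊕0⊕0⊕0⊕1⊕1⊕0⊕1⊕1⊕0⊕1⊕1⊕1⊕1⊕0⊕0 = 0
Syndrome s16…s1 = 00011 → error at position 3.
Flip position 3: 0110011001101110000110110111100 → 0100011001101110000110110111100
Read data bits from positions 3,5,6,7,9,10,11,12,13,14,15,17,18,19,20,21,22,23,24,25,26,27,28,29,30,31: 00110110111000110110111100

00110110111000110110111100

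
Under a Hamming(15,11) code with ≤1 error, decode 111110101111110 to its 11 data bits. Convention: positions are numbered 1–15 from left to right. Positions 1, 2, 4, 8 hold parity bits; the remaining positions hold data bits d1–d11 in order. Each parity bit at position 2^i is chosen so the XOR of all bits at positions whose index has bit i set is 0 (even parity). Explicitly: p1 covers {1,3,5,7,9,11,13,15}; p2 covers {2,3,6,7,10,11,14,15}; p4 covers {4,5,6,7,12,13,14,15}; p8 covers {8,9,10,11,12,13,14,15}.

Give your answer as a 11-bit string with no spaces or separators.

11011111110

s1 (pos 1,3,5,7,9,11,13,15): 1⊕1⊕1⊕1⊕1⊕1⊕1⊕0 = 1
s2 (pos 2,3,6,7,10,11,14,15): 1⊕1⊕0⊕1⊕1⊕1⊕1⊕0 = 0
s4 (pos 4,5,6,7,12,13,14,15): 1⊕1⊕0⊕1⊕1⊕1⊕1⊕0 = 0
s8 (pos 8,9,10,11,12,13,14,15): 0⊕1⊕1⊕1⊕1⊕1⊕1⊕0 = 0
Syndrome s8…s1 = 0001 → error at position 1.
Flip position 1: 111110101111110 → 011110101111110
Read data bits from positions 3,5,6,7,9,10,11,12,13,14,15: 11011111110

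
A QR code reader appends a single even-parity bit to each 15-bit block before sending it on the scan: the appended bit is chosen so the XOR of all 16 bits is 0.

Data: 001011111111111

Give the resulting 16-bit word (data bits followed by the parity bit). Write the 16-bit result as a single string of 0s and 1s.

XOR of the 15 data bits: 0⊕0⊕1⊕0⊕1⊕1⊕1⊕1⊕1⊕1⊕1⊕1⊕1⊕1⊕1 = 0
Parity bit = 0 (so all 16 bits XOR to 0).

0010111111111110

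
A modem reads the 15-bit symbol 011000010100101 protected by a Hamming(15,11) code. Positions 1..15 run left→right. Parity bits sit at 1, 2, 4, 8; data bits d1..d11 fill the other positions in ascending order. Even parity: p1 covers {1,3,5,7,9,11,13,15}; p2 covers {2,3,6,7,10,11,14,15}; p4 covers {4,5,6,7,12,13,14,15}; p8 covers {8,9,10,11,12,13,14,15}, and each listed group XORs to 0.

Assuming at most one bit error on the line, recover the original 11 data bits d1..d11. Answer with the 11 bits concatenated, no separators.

10000100101

s1 (pos 1,3,5,7,9,11,13,15): 0⊕1⊕0⊕0⊕0⊕0⊕1⊕1 = 1
s2 (pos 2,3,6,7,10,11,14,15): 1⊕1⊕0⊕0⊕1⊕0⊕0⊕1 = 0
s4 (pos 4,5,6,7,12,13,14,15): 0⊕0⊕0⊕0⊕0⊕1⊕0⊕1 = 0
s8 (pos 8,9,10,11,12,13,14,15): 1⊕0⊕1⊕0⊕0⊕1⊕0⊕1 = 0
Syndrome s8…s1 = 0001 → error at position 1.
Flip position 1: 011000010100101 → 111000010100101
Read data bits from positions 3,5,6,7,9,10,11,12,13,14,15: 10000100101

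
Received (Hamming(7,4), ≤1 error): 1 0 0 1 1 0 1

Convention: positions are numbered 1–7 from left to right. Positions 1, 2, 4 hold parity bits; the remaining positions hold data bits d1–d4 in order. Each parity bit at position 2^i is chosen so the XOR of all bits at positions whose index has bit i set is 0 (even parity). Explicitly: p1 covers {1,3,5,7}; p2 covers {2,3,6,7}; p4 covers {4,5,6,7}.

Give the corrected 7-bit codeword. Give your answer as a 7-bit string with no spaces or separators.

s1 (pos 1,3,5,7): 1⊕0⊕1⊕1 = 1
s2 (pos 2,3,6,7): 0⊕0⊕0⊕1 = 1
s4 (pos 4,5,6,7): 1⊕1⊕0⊕1 = 1
Syndrome s4…s1 = 111 → error at position 7.
Flip position 7: 1001101 → 1001100

1001100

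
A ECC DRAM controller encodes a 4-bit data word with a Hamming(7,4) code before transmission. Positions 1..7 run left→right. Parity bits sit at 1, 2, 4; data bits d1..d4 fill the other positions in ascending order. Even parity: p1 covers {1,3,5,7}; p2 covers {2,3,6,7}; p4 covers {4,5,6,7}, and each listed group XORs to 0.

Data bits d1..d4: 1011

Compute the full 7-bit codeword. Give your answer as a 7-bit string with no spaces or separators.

0110011

Place data at non-parity positions: p1 p2 1 p4 0 1 1
p1 (pos 1,3,5,7): XOR of data positions = 1⊕0⊕1 = 0
p2 (pos 2,3,6,7): XOR of data positions = 1⊕1⊕1 = 1
p4 (pos 4,5,6,7): XOR of data positions = 0⊕1⊕1 = 0
Codeword: 0110011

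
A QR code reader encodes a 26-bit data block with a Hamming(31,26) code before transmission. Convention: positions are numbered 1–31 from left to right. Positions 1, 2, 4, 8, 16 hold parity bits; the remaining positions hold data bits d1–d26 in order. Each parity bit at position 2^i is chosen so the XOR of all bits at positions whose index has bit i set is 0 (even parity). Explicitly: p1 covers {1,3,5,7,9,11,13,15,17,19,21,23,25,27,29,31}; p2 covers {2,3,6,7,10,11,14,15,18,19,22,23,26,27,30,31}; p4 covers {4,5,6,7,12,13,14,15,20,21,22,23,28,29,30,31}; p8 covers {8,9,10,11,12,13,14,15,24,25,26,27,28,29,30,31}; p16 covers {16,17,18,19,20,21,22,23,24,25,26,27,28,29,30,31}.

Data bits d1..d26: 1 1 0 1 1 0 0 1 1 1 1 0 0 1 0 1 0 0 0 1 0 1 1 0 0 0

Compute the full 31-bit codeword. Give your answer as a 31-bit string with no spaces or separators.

Place data at non-parity positions: p1 p2 1 p4 1 0 1 p8 1 0 0 1 1 1 1 p16 0 0 1 0 1 0 0 0 1 0 1 1 0 0 0
p1 (pos 1,3,5,7,9,11,13,15,17,19,21,23,25,27,29,31): XOR of data positions = 1⊕1⊕1⊕1⊕0⊕1⊕1⊕0⊕1⊕1⊕0⊕1⊕1⊕0⊕0 = 0
p2 (pos 2,3,6,7,10,11,14,15,18,19,22,23,26,27,30,31): XOR of data positions = 1⊕0⊕1⊕0⊕0⊕1⊕1⊕0⊕1⊕0⊕0⊕0⊕1⊕0⊕0 = 0
p4 (pos 4,5,6,7,12,13,14,15,20,21,22,23,28,29,30,31): XOR of data positions = 1⊕0⊕1⊕1⊕1⊕1⊕1⊕0⊕1⊕0⊕0⊕1⊕0⊕0⊕0 = 0
p8 (pos 8,9,10,11,12,13,14,15,24,25,26,27,28,29,30,31): XOR of data positions = 1⊕0⊕0⊕1⊕1⊕1⊕1⊕0⊕1⊕0⊕1⊕1⊕0⊕0⊕0 = 0
p16 (pos 16,17,18,19,20,21,22,23,24,25,26,27,28,29,30,31): XOR of data positions = 0⊕0⊕1⊕0⊕1⊕0⊕0⊕0⊕1⊕0⊕1⊕1⊕0⊕0⊕0 = 1
Codeword: 0010101010011111001010001011000

0010101010011111001010001011000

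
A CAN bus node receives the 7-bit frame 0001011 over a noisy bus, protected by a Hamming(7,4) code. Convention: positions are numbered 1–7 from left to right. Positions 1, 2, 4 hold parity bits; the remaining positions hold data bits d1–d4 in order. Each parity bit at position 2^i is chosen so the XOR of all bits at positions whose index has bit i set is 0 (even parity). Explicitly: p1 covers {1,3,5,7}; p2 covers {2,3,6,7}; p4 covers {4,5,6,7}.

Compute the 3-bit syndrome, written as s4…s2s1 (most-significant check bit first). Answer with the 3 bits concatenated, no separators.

s1 (pos 1,3,5,7): 0⊕0⊕0⊕1 = 1
s2 (pos 2,3,6,7): 0⊕0⊕1⊕1 = 0
s4 (pos 4,5,6,7): 1⊕0⊕1⊕1 = 1
Syndrome s4…s1 = 101 → error at position 5.

101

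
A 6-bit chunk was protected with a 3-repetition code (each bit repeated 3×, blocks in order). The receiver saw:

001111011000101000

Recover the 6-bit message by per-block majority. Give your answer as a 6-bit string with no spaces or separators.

011010

Block 1 (001): 1 one → 0
Block 2 (111): 3 ones → 1
Block 3 (011): 2 ones → 1
Block 4 (000): 0 ones → 0
Block 5 (101): 2 ones → 1
Block 6 (000): 0 ones → 0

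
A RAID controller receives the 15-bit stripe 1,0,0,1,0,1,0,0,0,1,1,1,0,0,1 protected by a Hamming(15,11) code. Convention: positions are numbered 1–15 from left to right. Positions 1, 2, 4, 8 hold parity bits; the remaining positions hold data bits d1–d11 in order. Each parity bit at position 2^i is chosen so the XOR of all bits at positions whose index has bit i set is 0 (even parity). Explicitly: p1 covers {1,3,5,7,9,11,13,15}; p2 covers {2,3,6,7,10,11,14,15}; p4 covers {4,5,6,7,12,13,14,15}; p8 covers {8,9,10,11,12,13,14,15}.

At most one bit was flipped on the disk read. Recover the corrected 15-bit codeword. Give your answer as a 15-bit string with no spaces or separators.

s1 (pos 1,3,5,7,9,11,13,15): 1⊕0⊕0⊕0⊕0⊕1⊕0⊕1 = 1
s2 (pos 2,3,6,7,10,11,14,15): 0⊕0⊕1⊕0⊕1⊕1⊕0⊕1 = 0
s4 (pos 4,5,6,7,12,13,14,15): 1⊕0⊕1⊕0⊕1⊕0⊕0⊕1 = 0
s8 (pos 8,9,10,11,12,13,14,15): 0⊕0⊕1⊕1⊕1⊕0⊕0⊕1 = 0
Syndrome s8…s1 = 0001 → error at position 1.
Flip position 1: 100101000111001 → 000101000111001

000101000111001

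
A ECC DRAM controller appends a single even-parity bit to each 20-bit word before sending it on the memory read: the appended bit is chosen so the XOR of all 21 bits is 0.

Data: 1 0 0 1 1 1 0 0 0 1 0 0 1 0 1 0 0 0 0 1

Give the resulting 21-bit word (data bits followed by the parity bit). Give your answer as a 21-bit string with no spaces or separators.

XOR of the 20 data bits: 1⊕0⊕0⊕1⊕1⊕1⊕0⊕0⊕0⊕1⊕0⊕0⊕1⊕0⊕1⊕0⊕0⊕0⊕0⊕1 = 0
Parity bit = 0 (so all 21 bits XOR to 0).

100111000100101000010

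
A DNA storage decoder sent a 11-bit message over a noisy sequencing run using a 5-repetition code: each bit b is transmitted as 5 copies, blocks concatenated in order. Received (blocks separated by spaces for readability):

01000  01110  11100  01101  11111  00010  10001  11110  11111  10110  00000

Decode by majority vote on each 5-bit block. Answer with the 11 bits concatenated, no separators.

01111001110

Block 1 (01000): 1 one → 0
Block 2 (01110): 3 ones → 1
Block 3 (11100): 3 ones → 1
Block 4 (01101): 3 ones → 1
Block 5 (11111): 5 ones → 1
Block 6 (00010): 1 one → 0
Block 7 (10001): 2 ones → 0
Block 8 (11110): 4 ones → 1
Block 9 (11111): 5 ones → 1
Block 10 (10110): 3 ones → 1
Block 11 (00000): 0 ones → 0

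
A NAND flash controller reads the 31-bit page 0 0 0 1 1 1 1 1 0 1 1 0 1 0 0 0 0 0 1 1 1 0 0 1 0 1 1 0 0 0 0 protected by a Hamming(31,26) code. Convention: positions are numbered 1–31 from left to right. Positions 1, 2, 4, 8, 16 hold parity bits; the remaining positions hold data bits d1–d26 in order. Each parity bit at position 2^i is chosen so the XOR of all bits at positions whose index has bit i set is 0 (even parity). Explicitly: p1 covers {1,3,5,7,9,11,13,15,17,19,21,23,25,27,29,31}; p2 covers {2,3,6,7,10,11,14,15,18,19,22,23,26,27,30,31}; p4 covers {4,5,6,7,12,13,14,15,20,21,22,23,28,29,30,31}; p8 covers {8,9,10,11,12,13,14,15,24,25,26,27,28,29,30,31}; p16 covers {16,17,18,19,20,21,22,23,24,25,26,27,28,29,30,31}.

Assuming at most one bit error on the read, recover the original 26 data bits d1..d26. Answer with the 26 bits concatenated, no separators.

s1 (pos 1,3,5,7,9,11,13,15,17,19,21,23,25,27,29,31): 0⊕0⊕1⊕1⊕0⊕1⊕1⊕0⊕0⊕1⊕1⊕0⊕0⊕1⊕0⊕0 = 1
s2 (pos 2,3,6,7,10,11,14,15,18,19,22,23,26,27,30,31): 0⊕0⊕1⊕1⊕1⊕1⊕0⊕0⊕0⊕1⊕0⊕0⊕1⊕1⊕0⊕0 = 1
s4 (pos 4,5,6,7,12,13,14,15,20,21,22,23,28,29,30,31): 1⊕1⊕1⊕1⊕0⊕1⊕0⊕0⊕1⊕1⊕0⊕0⊕0⊕0⊕0⊕0 = 1
s8 (pos 8,9,10,11,12,13,14,15,24,25,26,27,28,29,30,31): 1⊕0⊕1⊕1⊕0⊕1⊕0⊕0⊕1⊕0⊕1⊕1⊕0⊕0⊕0⊕0 = 1
s16 (pos 16,17,18,19,20,21,22,23,24,25,26,27,28,29,30,31): 0⊕0⊕0⊕1⊕1⊕1⊕0⊕0⊕1⊕0⊕1⊕1⊕0⊕0⊕0⊕0 = 0
Syndrome s16…s1 = 01111 → error at position 15.
Flip position 15: 0001111101101000001110010110000 → 0001111101101010001110010110000
Read data bits from positions 3,5,6,7,9,10,11,12,13,14,15,17,18,19,20,21,22,23,24,25,26,27,28,29,30,31: 01110110101001110010110000

01110110101001110010110000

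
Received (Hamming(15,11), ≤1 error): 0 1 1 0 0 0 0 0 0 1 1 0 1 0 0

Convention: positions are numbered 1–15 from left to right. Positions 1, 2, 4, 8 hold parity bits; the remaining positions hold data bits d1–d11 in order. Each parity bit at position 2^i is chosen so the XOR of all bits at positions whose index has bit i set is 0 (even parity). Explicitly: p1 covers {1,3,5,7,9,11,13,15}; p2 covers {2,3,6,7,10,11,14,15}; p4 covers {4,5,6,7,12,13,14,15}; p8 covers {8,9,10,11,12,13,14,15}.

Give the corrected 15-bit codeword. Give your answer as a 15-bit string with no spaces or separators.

s1 (pos 1,3,5,7,9,11,13,15): 0⊕1⊕0⊕0⊕0⊕1⊕1⊕0 = 1
s2 (pos 2,3,6,7,10,11,14,15): 1⊕1⊕0⊕0⊕1⊕1⊕0⊕0 = 0
s4 (pos 4,5,6,7,12,13,14,15): 0⊕0⊕0⊕0⊕0⊕1⊕0⊕0 = 1
s8 (pos 8,9,10,11,12,13,14,15): 0⊕0⊕1⊕1⊕0⊕1⊕0⊕0 = 1
Syndrome s8…s1 = 1101 → error at position 13.
Flip position 13: 011000000110100 → 011000000110000

011000000110000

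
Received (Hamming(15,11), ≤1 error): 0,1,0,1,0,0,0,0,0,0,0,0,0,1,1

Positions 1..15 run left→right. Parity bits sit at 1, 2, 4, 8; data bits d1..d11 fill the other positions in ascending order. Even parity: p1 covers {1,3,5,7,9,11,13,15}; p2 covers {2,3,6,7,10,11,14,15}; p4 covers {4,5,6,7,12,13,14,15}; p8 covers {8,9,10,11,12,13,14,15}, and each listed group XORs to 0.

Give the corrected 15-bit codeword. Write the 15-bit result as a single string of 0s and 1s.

s1 (pos 1,3,5,7,9,11,13,15): 0⊕0⊕0⊕0⊕0⊕0⊕0⊕1 = 1
s2 (pos 2,3,6,7,10,11,14,15): 1⊕0⊕0⊕0⊕0⊕0⊕1⊕1 = 1
s4 (pos 4,5,6,7,12,13,14,15): 1⊕0⊕0⊕0⊕0⊕0⊕1⊕1 = 1
s8 (pos 8,9,10,11,12,13,14,15): 0⊕0⊕0⊕0⊕0⊕0⊕1⊕1 = 0
Syndrome s8…s1 = 0111 → error at position 7.
Flip position 7: 010100000000011 → 010100100000011

010100100000011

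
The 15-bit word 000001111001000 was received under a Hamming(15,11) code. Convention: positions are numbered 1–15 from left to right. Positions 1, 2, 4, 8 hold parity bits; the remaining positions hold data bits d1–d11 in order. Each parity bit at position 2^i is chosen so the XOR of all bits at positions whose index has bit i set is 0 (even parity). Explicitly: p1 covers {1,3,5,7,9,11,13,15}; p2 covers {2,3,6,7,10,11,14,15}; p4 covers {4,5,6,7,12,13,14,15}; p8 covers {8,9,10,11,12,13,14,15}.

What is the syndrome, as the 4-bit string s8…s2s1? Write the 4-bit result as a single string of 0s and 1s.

s1 (pos 1,3,5,7,9,11,13,15): 0⊕0⊕0⊕1⊕1⊕0⊕0⊕0 = 0
s2 (pos 2,3,6,7,10,11,14,15): 0⊕0⊕1⊕1⊕0⊕0⊕0⊕0 = 0
s4 (pos 4,5,6,7,12,13,14,15): 0⊕0⊕1⊕1⊕1⊕0⊕0⊕0 = 1
s8 (pos 8,9,10,11,12,13,14,15): 1⊕1⊕0⊕0⊕1⊕0⊕0⊕0 = 1
Syndrome s8…s1 = 1100 → error at position 12.

1100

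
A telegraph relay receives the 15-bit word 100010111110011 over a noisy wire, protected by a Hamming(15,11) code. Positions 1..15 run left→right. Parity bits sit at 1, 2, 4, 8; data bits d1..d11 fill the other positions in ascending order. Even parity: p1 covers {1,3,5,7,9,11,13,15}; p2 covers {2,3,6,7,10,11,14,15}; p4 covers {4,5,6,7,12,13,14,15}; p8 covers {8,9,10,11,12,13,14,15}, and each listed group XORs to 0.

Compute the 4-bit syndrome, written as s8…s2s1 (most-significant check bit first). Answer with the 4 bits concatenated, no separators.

s1 (pos 1,3,5,7,9,11,13,15): 1⊕0⊕1⊕1⊕1⊕1⊕0⊕1 = 0
s2 (pos 2,3,6,7,10,11,14,15): 0⊕0⊕0⊕1⊕1⊕1⊕1⊕1 = 1
s4 (pos 4,5,6,7,12,13,14,15): 0⊕1⊕0⊕1⊕0⊕0⊕1⊕1 = 0
s8 (pos 8,9,10,11,12,13,14,15): 1⊕1⊕1⊕1⊕0⊕0⊕1⊕1 = 0
Syndrome s8…s1 = 0010 → error at position 2.

0010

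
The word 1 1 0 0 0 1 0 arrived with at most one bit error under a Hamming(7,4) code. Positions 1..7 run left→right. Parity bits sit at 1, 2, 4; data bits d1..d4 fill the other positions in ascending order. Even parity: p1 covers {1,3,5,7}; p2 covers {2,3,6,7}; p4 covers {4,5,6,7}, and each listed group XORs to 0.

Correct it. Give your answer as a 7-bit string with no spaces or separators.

s1 (pos 1,3,5,7): 1⊕0⊕0⊕0 = 1
s2 (pos 2,3,6,7): 1⊕0⊕1⊕0 = 0
s4 (pos 4,5,6,7): 0⊕0⊕1⊕0 = 1
Syndrome s4…s1 = 101 → error at position 5.
Flip position 5: 1100010 → 1100110

1100110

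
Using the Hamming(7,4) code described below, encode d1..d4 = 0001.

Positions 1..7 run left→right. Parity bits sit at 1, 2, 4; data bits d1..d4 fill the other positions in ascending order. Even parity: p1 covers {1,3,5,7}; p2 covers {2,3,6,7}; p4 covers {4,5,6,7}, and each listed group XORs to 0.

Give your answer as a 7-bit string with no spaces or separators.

Place data at non-parity positions: p1 p2 0 p4 0 0 1
p1 (pos 1,3,5,7): XOR of data positions = 0⊕0⊕1 = 1
p2 (pos 2,3,6,7): XOR of data positions = 0⊕0⊕1 = 1
p4 (pos 4,5,6,7): XOR of data positions = 0⊕0⊕1 = 1
Codeword: 1101001

1101001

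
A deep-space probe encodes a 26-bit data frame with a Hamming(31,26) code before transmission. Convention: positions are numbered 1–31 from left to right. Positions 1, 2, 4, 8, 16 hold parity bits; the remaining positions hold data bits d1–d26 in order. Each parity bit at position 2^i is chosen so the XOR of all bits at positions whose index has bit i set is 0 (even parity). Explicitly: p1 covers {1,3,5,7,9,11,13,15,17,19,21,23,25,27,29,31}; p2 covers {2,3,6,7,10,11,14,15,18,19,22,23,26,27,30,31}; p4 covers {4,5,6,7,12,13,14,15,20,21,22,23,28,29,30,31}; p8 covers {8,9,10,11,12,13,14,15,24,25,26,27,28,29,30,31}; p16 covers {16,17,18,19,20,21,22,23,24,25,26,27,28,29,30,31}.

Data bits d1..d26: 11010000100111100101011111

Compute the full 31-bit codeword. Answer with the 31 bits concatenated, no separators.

Place data at non-parity positions: p1 p2 1 p4 1 0 1 p8 0 0 0 0 1 0 0 p16 1 1 1 1 0 0 1 0 1 0 1 1 1 1 1
p1 (pos 1,3,5,7,9,11,13,15,17,19,21,23,25,27,29,31): XOR of data positions = 1⊕1⊕1⊕0⊕0⊕1⊕0⊕1⊕1⊕0⊕1⊕1⊕1⊕1⊕1 = 1
p2 (pos 2,3,6,7,10,11,14,15,18,19,22,23,26,27,30,31): XOR of data positions = 1⊕0⊕1⊕0⊕0⊕0⊕0⊕1⊕1⊕0⊕1⊕0⊕1⊕1⊕1 = 0
p4 (pos 4,5,6,7,12,13,14,15,20,21,22,23,28,29,30,31): XOR of data positions = 1⊕0⊕1⊕0⊕1⊕0⊕0⊕1⊕0⊕0⊕1⊕1⊕1⊕1⊕1 = 1
p8 (pos 8,9,10,11,12,13,14,15,24,25,26,27,28,29,30,31): XOR of data positions = 0⊕0⊕0⊕0⊕1⊕0⊕0⊕0⊕1⊕0⊕1⊕1⊕1⊕1⊕1 = 1
p16 (pos 16,17,18,19,20,21,22,23,24,25,26,27,28,29,30,31): XOR of data positions = 1⊕1⊕1⊕1⊕0⊕0⊕1⊕0⊕1⊕0⊕1⊕1⊕1⊕1⊕1 = 1
Codeword: 1011101100001001111100101011111

1011101100001001111100101011111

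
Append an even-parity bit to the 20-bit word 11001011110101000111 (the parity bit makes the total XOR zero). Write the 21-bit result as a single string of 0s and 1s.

XOR of the 20 data bits: 1⊕1⊕0⊕0⊕1⊕0⊕1⊕1⊕1⊕1⊕0⊕1⊕0⊕1⊕0⊕0⊕0⊕1⊕1⊕1 = 0
Parity bit = 0 (so all 21 bits XOR to 0).

110010111101010001110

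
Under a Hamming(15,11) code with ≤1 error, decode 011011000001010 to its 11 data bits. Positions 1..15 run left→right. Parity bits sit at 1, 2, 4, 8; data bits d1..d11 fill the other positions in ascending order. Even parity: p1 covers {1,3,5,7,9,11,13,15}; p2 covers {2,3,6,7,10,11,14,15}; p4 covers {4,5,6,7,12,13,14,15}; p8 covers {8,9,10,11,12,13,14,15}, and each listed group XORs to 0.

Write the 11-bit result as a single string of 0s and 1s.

11100001010

s1 (pos 1,3,5,7,9,11,13,15): 0⊕1⊕1⊕0⊕0⊕0⊕0⊕0 = 0
s2 (pos 2,3,6,7,10,11,14,15): 1⊕1⊕1⊕0⊕0⊕0⊕1⊕0 = 0
s4 (pos 4,5,6,7,12,13,14,15): 0⊕1⊕1⊕0⊕1⊕0⊕1⊕0 = 0
s8 (pos 8,9,10,11,12,13,14,15): 0⊕0⊕0⊕0⊕1⊕0⊕1⊕0 = 0
Syndrome s8…s1 = 0000 → no error.
Read data bits from positions 3,5,6,7,9,10,11,12,13,14,15: 11100001010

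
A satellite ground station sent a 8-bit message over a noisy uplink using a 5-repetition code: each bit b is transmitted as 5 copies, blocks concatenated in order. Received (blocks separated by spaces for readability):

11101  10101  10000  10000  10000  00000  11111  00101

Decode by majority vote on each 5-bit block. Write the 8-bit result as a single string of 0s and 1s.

11000010

Block 1 (11101): 4 ones → 1
Block 2 (10101): 3 ones → 1
Block 3 (10000): 1 one → 0
Block 4 (10000): 1 one → 0
Block 5 (10000): 1 one → 0
Block 6 (00000): 0 ones → 0
Block 7 (11111): 5 ones → 1
Block 8 (00101): 2 ones → 0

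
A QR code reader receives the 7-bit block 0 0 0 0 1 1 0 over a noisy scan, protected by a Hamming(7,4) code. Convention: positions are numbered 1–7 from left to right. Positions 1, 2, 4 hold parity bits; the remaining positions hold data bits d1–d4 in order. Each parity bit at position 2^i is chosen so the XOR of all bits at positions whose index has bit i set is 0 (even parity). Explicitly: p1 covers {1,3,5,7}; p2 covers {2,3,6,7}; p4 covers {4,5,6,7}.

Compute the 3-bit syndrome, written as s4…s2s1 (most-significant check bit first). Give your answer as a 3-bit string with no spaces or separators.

011

s1 (pos 1,3,5,7): 0⊕0⊕1⊕0 = 1
s2 (pos 2,3,6,7): 0⊕0⊕1⊕0 = 1
s4 (pos 4,5,6,7): 0⊕1⊕1⊕0 = 0
Syndrome s4…s1 = 011 → error at position 3.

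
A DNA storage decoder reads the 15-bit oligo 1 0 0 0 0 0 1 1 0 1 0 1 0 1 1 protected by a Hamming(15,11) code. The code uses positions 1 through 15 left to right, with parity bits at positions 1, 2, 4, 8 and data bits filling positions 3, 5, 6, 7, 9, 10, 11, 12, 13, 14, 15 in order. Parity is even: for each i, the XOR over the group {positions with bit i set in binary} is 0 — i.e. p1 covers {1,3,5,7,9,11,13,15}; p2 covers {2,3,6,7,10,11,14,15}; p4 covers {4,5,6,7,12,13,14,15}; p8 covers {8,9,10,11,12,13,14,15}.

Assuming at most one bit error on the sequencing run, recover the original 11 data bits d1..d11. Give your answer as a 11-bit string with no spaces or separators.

s1 (pos 1,3,5,7,9,11,13,15): 1⊕0⊕0⊕1⊕0⊕0⊕0⊕1 = 1
s2 (pos 2,3,6,7,10,11,14,15): 0⊕0⊕0⊕1⊕1⊕0⊕1⊕1 = 0
s4 (pos 4,5,6,7,12,13,14,15): 0⊕0⊕0⊕1⊕1⊕0⊕1⊕1 = 0
s8 (pos 8,9,10,11,12,13,14,15): 1⊕0⊕1⊕0⊕1⊕0⊕1⊕1 = 1
Syndrome s8…s1 = 1001 → error at position 9.
Flip position 9: 100000110101011 → 100000111101011
Read data bits from positions 3,5,6,7,9,10,11,12,13,14,15: 00011101011

00011101011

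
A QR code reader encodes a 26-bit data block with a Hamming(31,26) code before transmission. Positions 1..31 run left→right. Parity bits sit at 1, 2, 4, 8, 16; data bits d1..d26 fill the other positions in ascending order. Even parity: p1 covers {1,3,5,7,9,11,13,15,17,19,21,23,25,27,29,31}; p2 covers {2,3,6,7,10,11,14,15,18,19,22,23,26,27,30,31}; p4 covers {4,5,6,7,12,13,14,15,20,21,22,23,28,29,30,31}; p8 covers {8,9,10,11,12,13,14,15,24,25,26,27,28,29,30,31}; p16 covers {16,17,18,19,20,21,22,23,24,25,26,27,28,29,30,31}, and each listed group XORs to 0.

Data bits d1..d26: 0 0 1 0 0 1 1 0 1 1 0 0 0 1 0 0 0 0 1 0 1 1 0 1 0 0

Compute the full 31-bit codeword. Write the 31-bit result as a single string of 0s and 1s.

Place data at non-parity positions: p1 p2 0 p4 0 1 0 p8 0 1 1 0 1 1 0 p16 0 0 1 0 0 0 0 1 0 1 1 0 1 0 0
p1 (pos 1,3,5,7,9,11,13,15,17,19,21,23,25,27,29,31): XOR of data positions = 0⊕0⊕0⊕0⊕1⊕1⊕0⊕0⊕1⊕0⊕0⊕0⊕1⊕1⊕0 = 1
p2 (pos 2,3,6,7,10,11,14,15,18,19,22,23,26,27,30,31): XOR of data positions = 0⊕1⊕0⊕1⊕1⊕1⊕0⊕0⊕1⊕0⊕0⊕1⊕1⊕0⊕0 = 1
p4 (pos 4,5,6,7,12,13,14,15,20,21,22,23,28,29,30,31): XOR of data positions = 0⊕1⊕0⊕0⊕1⊕1⊕0⊕0⊕0⊕0⊕0⊕0⊕1⊕0⊕0 = 0
p8 (pos 8,9,10,11,12,13,14,15,24,25,26,27,28,29,30,31): XOR of data positions = 0⊕1⊕1⊕0⊕1⊕1⊕0⊕1⊕0⊕1⊕1⊕0⊕1⊕0⊕0 = 0
p16 (pos 16,17,18,19,20,21,22,23,24,25,26,27,28,29,30,31): XOR of data positions = 0⊕0⊕1⊕0⊕0⊕0⊕0⊕1⊕0⊕1⊕1⊕0⊕1⊕0⊕0 = 1
Codeword: 1100010001101101001000010110100

1100010001101101001000010110100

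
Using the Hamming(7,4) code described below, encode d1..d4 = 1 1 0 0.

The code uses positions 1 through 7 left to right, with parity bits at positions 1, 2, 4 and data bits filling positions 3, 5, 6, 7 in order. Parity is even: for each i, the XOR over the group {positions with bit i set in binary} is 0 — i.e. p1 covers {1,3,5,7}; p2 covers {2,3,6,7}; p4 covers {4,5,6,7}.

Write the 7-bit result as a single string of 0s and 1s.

Place data at non-parity positions: p1 p2 1 p4 1 0 0
p1 (pos 1,3,5,7): XOR of data positions = 1⊕1⊕0 = 0
p2 (pos 2,3,6,7): XOR of data positions = 1⊕0⊕0 = 1
p4 (pos 4,5,6,7): XOR of data positions = 1⊕0⊕0 = 1
Codeword: 0111100

0111100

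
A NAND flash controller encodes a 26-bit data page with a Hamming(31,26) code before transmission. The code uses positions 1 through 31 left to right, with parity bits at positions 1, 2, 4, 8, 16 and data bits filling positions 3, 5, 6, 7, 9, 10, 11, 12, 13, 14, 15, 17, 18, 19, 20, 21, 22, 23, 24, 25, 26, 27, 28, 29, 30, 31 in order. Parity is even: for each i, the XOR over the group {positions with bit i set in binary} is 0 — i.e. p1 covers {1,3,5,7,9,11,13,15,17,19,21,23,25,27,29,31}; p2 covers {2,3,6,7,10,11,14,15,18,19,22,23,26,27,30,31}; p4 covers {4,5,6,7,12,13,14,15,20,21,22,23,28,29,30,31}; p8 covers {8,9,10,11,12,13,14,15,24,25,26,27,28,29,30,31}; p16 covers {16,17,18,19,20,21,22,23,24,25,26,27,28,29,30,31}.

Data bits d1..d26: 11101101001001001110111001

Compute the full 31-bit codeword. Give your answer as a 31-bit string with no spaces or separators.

0010110111010010001001110111001

Place data at non-parity positions: p1 p2 1 p4 1 1 0 p8 1 1 0 1 0 0 1 p16 0 0 1 0 0 1 1 1 0 1 1 1 0 0 1
p1 (pos 1,3,5,7,9,11,13,15,17,19,21,23,25,27,29,31): XOR of data positions = 1⊕1⊕0⊕1⊕0⊕0⊕1⊕0⊕1⊕0⊕1⊕0⊕1⊕0⊕1 = 0
p2 (pos 2,3,6,7,10,11,14,15,18,19,22,23,26,27,30,31): XOR of data positions = 1⊕1⊕0⊕1⊕0⊕0⊕1⊕0⊕1⊕1⊕1⊕1⊕1⊕0⊕1 = 0
p4 (pos 4,5,6,7,12,13,14,15,20,21,22,23,28,29,30,31): XOR of data positions = 1⊕1⊕0⊕1⊕0⊕0⊕1⊕0⊕0⊕1⊕1⊕1⊕0⊕0⊕1 = 0
p8 (pos 8,9,10,11,12,13,14,15,24,25,26,27,28,29,30,31): XOR of data positions = 1⊕1⊕0⊕1⊕0⊕0⊕1⊕1⊕0⊕1⊕1⊕1⊕0⊕0⊕1 = 1
p16 (pos 16,17,18,19,20,21,22,23,24,25,26,27,28,29,30,31): XOR of data positions = 0⊕0⊕1⊕0⊕0⊕1⊕1⊕1⊕0⊕1⊕1⊕1⊕0⊕0⊕1 = 0
Codeword: 0010110111010010001001110111001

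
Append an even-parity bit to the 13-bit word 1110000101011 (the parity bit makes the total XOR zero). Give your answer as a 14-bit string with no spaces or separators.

XOR of the 13 data bits: 1⊕1⊕1⊕0⊕0⊕0⊕0⊕1⊕0⊕1⊕0⊕1⊕1 = 1
Parity bit = 1 (so all 14 bits XOR to 0).

11100001010111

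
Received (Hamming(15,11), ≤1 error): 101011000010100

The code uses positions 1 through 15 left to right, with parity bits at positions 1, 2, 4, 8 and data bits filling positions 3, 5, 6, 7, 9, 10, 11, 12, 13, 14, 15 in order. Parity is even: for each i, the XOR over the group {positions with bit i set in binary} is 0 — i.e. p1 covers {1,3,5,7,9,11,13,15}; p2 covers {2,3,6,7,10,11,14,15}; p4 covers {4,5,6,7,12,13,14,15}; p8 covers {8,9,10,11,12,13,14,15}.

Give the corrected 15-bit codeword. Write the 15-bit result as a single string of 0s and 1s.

s1 (pos 1,3,5,7,9,11,13,15): 1⊕1⊕1⊕0⊕0⊕1⊕1⊕0 = 1
s2 (pos 2,3,6,7,10,11,14,15): 0⊕1⊕1⊕0⊕0⊕1⊕0⊕0 = 1
s4 (pos 4,5,6,7,12,13,14,15): 0⊕1⊕1⊕0⊕0⊕1⊕0⊕0 = 1
s8 (pos 8,9,10,11,12,13,14,15): 0⊕0⊕0⊕1⊕0⊕1⊕0⊕0 = 0
Syndrome s8…s1 = 0111 → error at position 7.
Flip position 7: 101011000010100 → 101011100010100

101011100010100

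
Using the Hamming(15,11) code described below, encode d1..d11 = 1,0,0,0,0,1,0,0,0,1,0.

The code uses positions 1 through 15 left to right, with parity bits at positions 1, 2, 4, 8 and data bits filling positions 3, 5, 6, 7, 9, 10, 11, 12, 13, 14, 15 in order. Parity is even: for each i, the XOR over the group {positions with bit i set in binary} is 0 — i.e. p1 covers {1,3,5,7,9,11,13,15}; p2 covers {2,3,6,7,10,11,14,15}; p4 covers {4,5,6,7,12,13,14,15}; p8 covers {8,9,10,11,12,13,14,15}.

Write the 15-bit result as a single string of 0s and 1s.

111100000100010

Place data at non-parity positions: p1 p2 1 p4 0 0 0 p8 0 1 0 0 0 1 0
p1 (pos 1,3,5,7,9,11,13,15): XOR of data positions = 1⊕0⊕0⊕0⊕0⊕0⊕0 = 1
p2 (pos 2,3,6,7,10,11,14,15): XOR of data positions = 1⊕0⊕0⊕1⊕0⊕1⊕0 = 1
p4 (pos 4,5,6,7,12,13,14,15): XOR of data positions = 0⊕0⊕0⊕0⊕0⊕1⊕0 = 1
p8 (pos 8,9,10,11,12,13,14,15): XOR of data positions = 0⊕1⊕0⊕0⊕0⊕1⊕0 = 0
Codeword: 111100000100010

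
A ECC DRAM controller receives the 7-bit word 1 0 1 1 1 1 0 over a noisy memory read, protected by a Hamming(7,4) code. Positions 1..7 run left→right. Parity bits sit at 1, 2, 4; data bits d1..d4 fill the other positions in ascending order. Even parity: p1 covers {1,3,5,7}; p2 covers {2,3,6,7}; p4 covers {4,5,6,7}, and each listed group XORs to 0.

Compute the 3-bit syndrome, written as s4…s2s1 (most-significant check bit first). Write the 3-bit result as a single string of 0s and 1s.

101

s1 (pos 1,3,5,7): 1⊕1⊕1⊕0 = 1
s2 (pos 2,3,6,7): 0⊕1⊕1⊕0 = 0
s4 (pos 4,5,6,7): 1⊕1⊕1⊕0 = 1
Syndrome s4…s1 = 101 → error at position 5.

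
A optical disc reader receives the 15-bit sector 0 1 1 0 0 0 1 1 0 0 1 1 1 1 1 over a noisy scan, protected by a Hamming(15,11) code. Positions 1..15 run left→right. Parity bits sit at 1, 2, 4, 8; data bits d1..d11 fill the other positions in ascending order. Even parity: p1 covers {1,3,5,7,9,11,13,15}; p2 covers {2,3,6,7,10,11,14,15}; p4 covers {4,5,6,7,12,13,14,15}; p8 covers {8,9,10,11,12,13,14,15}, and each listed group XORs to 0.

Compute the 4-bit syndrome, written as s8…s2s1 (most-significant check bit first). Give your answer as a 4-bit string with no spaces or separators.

s1 (pos 1,3,5,7,9,11,13,15): 0⊕1⊕0⊕1⊕0⊕1⊕1⊕1 = 1
s2 (pos 2,3,6,7,10,11,14,15): 1⊕1⊕0⊕1⊕0⊕1⊕1⊕1 = 0
s4 (pos 4,5,6,7,12,13,14,15): 0⊕0⊕0⊕1⊕1⊕1⊕1⊕1 = 1
s8 (pos 8,9,10,11,12,13,14,15): 1⊕0⊕0⊕1⊕1⊕1⊕1⊕1 = 0
Syndrome s8…s1 = 0101 → error at position 5.

0101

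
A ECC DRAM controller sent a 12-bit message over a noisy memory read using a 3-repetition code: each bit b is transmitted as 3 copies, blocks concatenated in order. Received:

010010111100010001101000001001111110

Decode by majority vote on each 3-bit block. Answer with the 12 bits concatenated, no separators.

001000100011

Block 1 (010): 1 one → 0
Block 2 (010): 1 one → 0
Block 3 (111): 3 ones → 1
Block 4 (100): 1 one → 0
Block 5 (010): 1 one → 0
Block 6 (001): 1 one → 0
Block 7 (101): 2 ones → 1
Block 8 (000): 0 ones → 0
Block 9 (001): 1 one → 0
Block 10 (001): 1 one → 0
Block 11 (111): 3 ones → 1
Block 12 (110): 2 ones → 1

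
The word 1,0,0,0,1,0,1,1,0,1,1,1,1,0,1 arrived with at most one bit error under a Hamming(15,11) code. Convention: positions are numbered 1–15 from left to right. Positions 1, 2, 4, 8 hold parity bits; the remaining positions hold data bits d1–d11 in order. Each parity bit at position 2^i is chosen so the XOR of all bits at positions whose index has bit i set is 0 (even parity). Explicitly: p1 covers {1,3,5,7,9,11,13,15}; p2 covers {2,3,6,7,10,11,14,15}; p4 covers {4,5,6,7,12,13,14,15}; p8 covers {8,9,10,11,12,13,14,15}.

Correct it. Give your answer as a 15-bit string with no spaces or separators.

100110110111101

s1 (pos 1,3,5,7,9,11,13,15): 1⊕0⊕1⊕1⊕0⊕1⊕1⊕1 = 0
s2 (pos 2,3,6,7,10,11,14,15): 0⊕0⊕0⊕1⊕1⊕1⊕0⊕1 = 0
s4 (pos 4,5,6,7,12,13,14,15): 0⊕1⊕0⊕1⊕1⊕1⊕0⊕1 = 1
s8 (pos 8,9,10,11,12,13,14,15): 1⊕0⊕1⊕1⊕1⊕1⊕0⊕1 = 0
Syndrome s8…s1 = 0100 → error at position 4.
Flip position 4: 100010110111101 → 100110110111101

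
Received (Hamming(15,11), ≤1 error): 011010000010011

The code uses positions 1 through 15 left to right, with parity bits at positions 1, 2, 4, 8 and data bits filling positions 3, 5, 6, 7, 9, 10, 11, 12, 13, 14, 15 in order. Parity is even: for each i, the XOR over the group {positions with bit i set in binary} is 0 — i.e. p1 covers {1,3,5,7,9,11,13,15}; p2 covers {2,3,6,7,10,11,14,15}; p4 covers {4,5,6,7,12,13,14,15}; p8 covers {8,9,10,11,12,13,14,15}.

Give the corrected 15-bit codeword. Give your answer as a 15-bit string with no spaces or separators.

011010000010001

s1 (pos 1,3,5,7,9,11,13,15): 0⊕1⊕1⊕0⊕0⊕1⊕0⊕1 = 0
s2 (pos 2,3,6,7,10,11,14,15): 1⊕1⊕0⊕0⊕0⊕1⊕1⊕1 = 1
s4 (pos 4,5,6,7,12,13,14,15): 0⊕1⊕0⊕0⊕0⊕0⊕1⊕1 = 1
s8 (pos 8,9,10,11,12,13,14,15): 0⊕0⊕0⊕1⊕0⊕0⊕1⊕1 = 1
Syndrome s8…s1 = 1110 → error at position 14.
Flip position 14: 011010000010011 → 011010000010001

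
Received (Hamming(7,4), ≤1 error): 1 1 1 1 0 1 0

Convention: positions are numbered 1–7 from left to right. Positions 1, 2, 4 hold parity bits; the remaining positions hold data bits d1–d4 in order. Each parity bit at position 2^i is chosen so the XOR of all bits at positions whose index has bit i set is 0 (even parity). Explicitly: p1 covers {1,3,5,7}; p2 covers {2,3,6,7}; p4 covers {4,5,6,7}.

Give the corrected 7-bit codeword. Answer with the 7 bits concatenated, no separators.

s1 (pos 1,3,5,7): 1⊕1⊕0⊕0 = 0
s2 (pos 2,3,6,7): 1⊕1⊕1⊕0 = 1
s4 (pos 4,5,6,7): 1⊕0⊕1⊕0 = 0
Syndrome s4…s1 = 010 → error at position 2.
Flip position 2: 1111010 → 1011010

1011010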